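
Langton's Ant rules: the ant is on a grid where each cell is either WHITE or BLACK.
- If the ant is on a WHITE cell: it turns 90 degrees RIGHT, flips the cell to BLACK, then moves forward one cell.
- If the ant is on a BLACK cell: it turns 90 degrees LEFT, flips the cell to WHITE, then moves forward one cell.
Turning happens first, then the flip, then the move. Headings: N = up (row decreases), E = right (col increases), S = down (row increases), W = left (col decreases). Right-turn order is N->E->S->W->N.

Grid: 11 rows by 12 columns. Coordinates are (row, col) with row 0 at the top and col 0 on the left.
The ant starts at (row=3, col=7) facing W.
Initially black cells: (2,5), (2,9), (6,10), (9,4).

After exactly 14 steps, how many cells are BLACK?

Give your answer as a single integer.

Answer: 14

Derivation:
Step 1: on WHITE (3,7): turn R to N, flip to black, move to (2,7). |black|=5
Step 2: on WHITE (2,7): turn R to E, flip to black, move to (2,8). |black|=6
Step 3: on WHITE (2,8): turn R to S, flip to black, move to (3,8). |black|=7
Step 4: on WHITE (3,8): turn R to W, flip to black, move to (3,7). |black|=8
Step 5: on BLACK (3,7): turn L to S, flip to white, move to (4,7). |black|=7
Step 6: on WHITE (4,7): turn R to W, flip to black, move to (4,6). |black|=8
Step 7: on WHITE (4,6): turn R to N, flip to black, move to (3,6). |black|=9
Step 8: on WHITE (3,6): turn R to E, flip to black, move to (3,7). |black|=10
Step 9: on WHITE (3,7): turn R to S, flip to black, move to (4,7). |black|=11
Step 10: on BLACK (4,7): turn L to E, flip to white, move to (4,8). |black|=10
Step 11: on WHITE (4,8): turn R to S, flip to black, move to (5,8). |black|=11
Step 12: on WHITE (5,8): turn R to W, flip to black, move to (5,7). |black|=12
Step 13: on WHITE (5,7): turn R to N, flip to black, move to (4,7). |black|=13
Step 14: on WHITE (4,7): turn R to E, flip to black, move to (4,8). |black|=14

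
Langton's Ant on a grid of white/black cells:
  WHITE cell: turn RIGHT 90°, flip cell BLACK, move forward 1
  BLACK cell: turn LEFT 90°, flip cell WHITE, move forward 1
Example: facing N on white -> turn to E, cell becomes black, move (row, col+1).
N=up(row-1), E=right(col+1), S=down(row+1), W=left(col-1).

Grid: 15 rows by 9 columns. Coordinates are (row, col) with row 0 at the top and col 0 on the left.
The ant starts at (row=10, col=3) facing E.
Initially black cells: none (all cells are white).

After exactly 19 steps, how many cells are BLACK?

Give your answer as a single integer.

Step 1: on WHITE (10,3): turn R to S, flip to black, move to (11,3). |black|=1
Step 2: on WHITE (11,3): turn R to W, flip to black, move to (11,2). |black|=2
Step 3: on WHITE (11,2): turn R to N, flip to black, move to (10,2). |black|=3
Step 4: on WHITE (10,2): turn R to E, flip to black, move to (10,3). |black|=4
Step 5: on BLACK (10,3): turn L to N, flip to white, move to (9,3). |black|=3
Step 6: on WHITE (9,3): turn R to E, flip to black, move to (9,4). |black|=4
Step 7: on WHITE (9,4): turn R to S, flip to black, move to (10,4). |black|=5
Step 8: on WHITE (10,4): turn R to W, flip to black, move to (10,3). |black|=6
Step 9: on WHITE (10,3): turn R to N, flip to black, move to (9,3). |black|=7
Step 10: on BLACK (9,3): turn L to W, flip to white, move to (9,2). |black|=6
Step 11: on WHITE (9,2): turn R to N, flip to black, move to (8,2). |black|=7
Step 12: on WHITE (8,2): turn R to E, flip to black, move to (8,3). |black|=8
Step 13: on WHITE (8,3): turn R to S, flip to black, move to (9,3). |black|=9
Step 14: on WHITE (9,3): turn R to W, flip to black, move to (9,2). |black|=10
Step 15: on BLACK (9,2): turn L to S, flip to white, move to (10,2). |black|=9
Step 16: on BLACK (10,2): turn L to E, flip to white, move to (10,3). |black|=8
Step 17: on BLACK (10,3): turn L to N, flip to white, move to (9,3). |black|=7
Step 18: on BLACK (9,3): turn L to W, flip to white, move to (9,2). |black|=6
Step 19: on WHITE (9,2): turn R to N, flip to black, move to (8,2). |black|=7

Answer: 7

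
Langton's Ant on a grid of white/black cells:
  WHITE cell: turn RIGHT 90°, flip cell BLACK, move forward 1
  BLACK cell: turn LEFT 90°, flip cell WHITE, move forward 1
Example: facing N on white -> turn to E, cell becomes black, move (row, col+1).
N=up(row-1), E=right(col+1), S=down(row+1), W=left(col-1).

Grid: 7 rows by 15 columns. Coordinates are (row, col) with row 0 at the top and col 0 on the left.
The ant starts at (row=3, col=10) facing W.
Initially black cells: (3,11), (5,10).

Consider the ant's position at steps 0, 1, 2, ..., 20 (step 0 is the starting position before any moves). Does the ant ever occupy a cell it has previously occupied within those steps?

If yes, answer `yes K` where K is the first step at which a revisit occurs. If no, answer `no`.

Step 1: on WHITE (3,10): turn R to N, flip to black, move to (2,10). |black|=3 — new cell
Step 2: on WHITE (2,10): turn R to E, flip to black, move to (2,11). |black|=4 — new cell
Step 3: on WHITE (2,11): turn R to S, flip to black, move to (3,11). |black|=5 — new cell
Step 4: on BLACK (3,11): turn L to E, flip to white, move to (3,12). |black|=4 — new cell
Step 5: on WHITE (3,12): turn R to S, flip to black, move to (4,12). |black|=5 — new cell
Step 6: on WHITE (4,12): turn R to W, flip to black, move to (4,11). |black|=6 — new cell
Step 7: on WHITE (4,11): turn R to N, flip to black, move to (3,11). |black|=7 — REVISIT

Answer: yes 7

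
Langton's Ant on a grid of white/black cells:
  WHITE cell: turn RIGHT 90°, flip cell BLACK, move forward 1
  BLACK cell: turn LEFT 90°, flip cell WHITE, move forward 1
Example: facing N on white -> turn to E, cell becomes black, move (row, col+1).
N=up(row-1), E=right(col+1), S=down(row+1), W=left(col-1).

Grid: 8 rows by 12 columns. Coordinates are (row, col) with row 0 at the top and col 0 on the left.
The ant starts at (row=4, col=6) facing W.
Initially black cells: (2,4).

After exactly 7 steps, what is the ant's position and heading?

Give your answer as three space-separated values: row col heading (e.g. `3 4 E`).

Answer: 4 5 N

Derivation:
Step 1: on WHITE (4,6): turn R to N, flip to black, move to (3,6). |black|=2
Step 2: on WHITE (3,6): turn R to E, flip to black, move to (3,7). |black|=3
Step 3: on WHITE (3,7): turn R to S, flip to black, move to (4,7). |black|=4
Step 4: on WHITE (4,7): turn R to W, flip to black, move to (4,6). |black|=5
Step 5: on BLACK (4,6): turn L to S, flip to white, move to (5,6). |black|=4
Step 6: on WHITE (5,6): turn R to W, flip to black, move to (5,5). |black|=5
Step 7: on WHITE (5,5): turn R to N, flip to black, move to (4,5). |black|=6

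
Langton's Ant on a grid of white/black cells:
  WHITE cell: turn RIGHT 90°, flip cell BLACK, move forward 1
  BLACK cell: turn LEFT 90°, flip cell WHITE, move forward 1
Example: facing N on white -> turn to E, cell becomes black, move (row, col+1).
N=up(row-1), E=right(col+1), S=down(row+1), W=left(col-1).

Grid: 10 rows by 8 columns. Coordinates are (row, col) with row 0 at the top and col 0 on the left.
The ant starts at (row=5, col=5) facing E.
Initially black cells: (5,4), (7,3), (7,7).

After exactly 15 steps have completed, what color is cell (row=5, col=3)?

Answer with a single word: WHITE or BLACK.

Answer: BLACK

Derivation:
Step 1: on WHITE (5,5): turn R to S, flip to black, move to (6,5). |black|=4
Step 2: on WHITE (6,5): turn R to W, flip to black, move to (6,4). |black|=5
Step 3: on WHITE (6,4): turn R to N, flip to black, move to (5,4). |black|=6
Step 4: on BLACK (5,4): turn L to W, flip to white, move to (5,3). |black|=5
Step 5: on WHITE (5,3): turn R to N, flip to black, move to (4,3). |black|=6
Step 6: on WHITE (4,3): turn R to E, flip to black, move to (4,4). |black|=7
Step 7: on WHITE (4,4): turn R to S, flip to black, move to (5,4). |black|=8
Step 8: on WHITE (5,4): turn R to W, flip to black, move to (5,3). |black|=9
Step 9: on BLACK (5,3): turn L to S, flip to white, move to (6,3). |black|=8
Step 10: on WHITE (6,3): turn R to W, flip to black, move to (6,2). |black|=9
Step 11: on WHITE (6,2): turn R to N, flip to black, move to (5,2). |black|=10
Step 12: on WHITE (5,2): turn R to E, flip to black, move to (5,3). |black|=11
Step 13: on WHITE (5,3): turn R to S, flip to black, move to (6,3). |black|=12
Step 14: on BLACK (6,3): turn L to E, flip to white, move to (6,4). |black|=11
Step 15: on BLACK (6,4): turn L to N, flip to white, move to (5,4). |black|=10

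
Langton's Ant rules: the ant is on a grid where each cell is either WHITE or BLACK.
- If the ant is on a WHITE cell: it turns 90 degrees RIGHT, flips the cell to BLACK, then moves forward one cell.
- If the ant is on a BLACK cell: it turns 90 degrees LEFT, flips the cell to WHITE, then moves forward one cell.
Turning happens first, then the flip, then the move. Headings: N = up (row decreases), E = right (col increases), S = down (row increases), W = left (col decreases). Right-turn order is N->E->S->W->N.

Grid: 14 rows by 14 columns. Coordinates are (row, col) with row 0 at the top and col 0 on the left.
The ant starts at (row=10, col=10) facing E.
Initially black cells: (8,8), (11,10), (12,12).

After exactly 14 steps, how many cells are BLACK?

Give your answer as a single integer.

Answer: 7

Derivation:
Step 1: on WHITE (10,10): turn R to S, flip to black, move to (11,10). |black|=4
Step 2: on BLACK (11,10): turn L to E, flip to white, move to (11,11). |black|=3
Step 3: on WHITE (11,11): turn R to S, flip to black, move to (12,11). |black|=4
Step 4: on WHITE (12,11): turn R to W, flip to black, move to (12,10). |black|=5
Step 5: on WHITE (12,10): turn R to N, flip to black, move to (11,10). |black|=6
Step 6: on WHITE (11,10): turn R to E, flip to black, move to (11,11). |black|=7
Step 7: on BLACK (11,11): turn L to N, flip to white, move to (10,11). |black|=6
Step 8: on WHITE (10,11): turn R to E, flip to black, move to (10,12). |black|=7
Step 9: on WHITE (10,12): turn R to S, flip to black, move to (11,12). |black|=8
Step 10: on WHITE (11,12): turn R to W, flip to black, move to (11,11). |black|=9
Step 11: on WHITE (11,11): turn R to N, flip to black, move to (10,11). |black|=10
Step 12: on BLACK (10,11): turn L to W, flip to white, move to (10,10). |black|=9
Step 13: on BLACK (10,10): turn L to S, flip to white, move to (11,10). |black|=8
Step 14: on BLACK (11,10): turn L to E, flip to white, move to (11,11). |black|=7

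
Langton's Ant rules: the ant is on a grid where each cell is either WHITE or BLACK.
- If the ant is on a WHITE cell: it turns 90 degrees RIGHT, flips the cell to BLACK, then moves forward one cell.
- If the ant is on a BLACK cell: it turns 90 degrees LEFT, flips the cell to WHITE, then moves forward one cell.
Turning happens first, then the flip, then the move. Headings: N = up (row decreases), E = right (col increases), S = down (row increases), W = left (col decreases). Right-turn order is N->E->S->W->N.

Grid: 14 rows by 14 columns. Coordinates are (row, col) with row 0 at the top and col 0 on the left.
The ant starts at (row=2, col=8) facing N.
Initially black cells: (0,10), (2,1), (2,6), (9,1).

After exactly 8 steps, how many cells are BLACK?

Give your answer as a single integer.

Answer: 10

Derivation:
Step 1: on WHITE (2,8): turn R to E, flip to black, move to (2,9). |black|=5
Step 2: on WHITE (2,9): turn R to S, flip to black, move to (3,9). |black|=6
Step 3: on WHITE (3,9): turn R to W, flip to black, move to (3,8). |black|=7
Step 4: on WHITE (3,8): turn R to N, flip to black, move to (2,8). |black|=8
Step 5: on BLACK (2,8): turn L to W, flip to white, move to (2,7). |black|=7
Step 6: on WHITE (2,7): turn R to N, flip to black, move to (1,7). |black|=8
Step 7: on WHITE (1,7): turn R to E, flip to black, move to (1,8). |black|=9
Step 8: on WHITE (1,8): turn R to S, flip to black, move to (2,8). |black|=10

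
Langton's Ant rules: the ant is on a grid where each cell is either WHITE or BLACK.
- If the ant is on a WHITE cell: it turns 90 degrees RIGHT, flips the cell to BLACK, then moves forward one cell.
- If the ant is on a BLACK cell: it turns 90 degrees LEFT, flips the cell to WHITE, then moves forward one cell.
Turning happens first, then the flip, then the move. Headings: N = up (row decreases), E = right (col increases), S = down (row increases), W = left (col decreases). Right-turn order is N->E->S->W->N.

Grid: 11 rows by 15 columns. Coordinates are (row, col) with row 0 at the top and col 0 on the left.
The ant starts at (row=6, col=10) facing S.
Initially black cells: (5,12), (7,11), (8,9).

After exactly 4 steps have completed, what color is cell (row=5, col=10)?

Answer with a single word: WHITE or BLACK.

Step 1: on WHITE (6,10): turn R to W, flip to black, move to (6,9). |black|=4
Step 2: on WHITE (6,9): turn R to N, flip to black, move to (5,9). |black|=5
Step 3: on WHITE (5,9): turn R to E, flip to black, move to (5,10). |black|=6
Step 4: on WHITE (5,10): turn R to S, flip to black, move to (6,10). |black|=7

Answer: BLACK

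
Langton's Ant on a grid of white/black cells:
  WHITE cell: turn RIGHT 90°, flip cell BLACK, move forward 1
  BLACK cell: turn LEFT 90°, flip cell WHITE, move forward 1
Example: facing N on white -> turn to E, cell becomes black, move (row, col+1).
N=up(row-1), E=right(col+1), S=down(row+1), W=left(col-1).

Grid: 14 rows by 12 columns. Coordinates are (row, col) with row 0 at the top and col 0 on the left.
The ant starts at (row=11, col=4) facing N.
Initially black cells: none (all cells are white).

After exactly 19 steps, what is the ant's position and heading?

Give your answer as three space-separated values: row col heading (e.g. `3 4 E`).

Step 1: on WHITE (11,4): turn R to E, flip to black, move to (11,5). |black|=1
Step 2: on WHITE (11,5): turn R to S, flip to black, move to (12,5). |black|=2
Step 3: on WHITE (12,5): turn R to W, flip to black, move to (12,4). |black|=3
Step 4: on WHITE (12,4): turn R to N, flip to black, move to (11,4). |black|=4
Step 5: on BLACK (11,4): turn L to W, flip to white, move to (11,3). |black|=3
Step 6: on WHITE (11,3): turn R to N, flip to black, move to (10,3). |black|=4
Step 7: on WHITE (10,3): turn R to E, flip to black, move to (10,4). |black|=5
Step 8: on WHITE (10,4): turn R to S, flip to black, move to (11,4). |black|=6
Step 9: on WHITE (11,4): turn R to W, flip to black, move to (11,3). |black|=7
Step 10: on BLACK (11,3): turn L to S, flip to white, move to (12,3). |black|=6
Step 11: on WHITE (12,3): turn R to W, flip to black, move to (12,2). |black|=7
Step 12: on WHITE (12,2): turn R to N, flip to black, move to (11,2). |black|=8
Step 13: on WHITE (11,2): turn R to E, flip to black, move to (11,3). |black|=9
Step 14: on WHITE (11,3): turn R to S, flip to black, move to (12,3). |black|=10
Step 15: on BLACK (12,3): turn L to E, flip to white, move to (12,4). |black|=9
Step 16: on BLACK (12,4): turn L to N, flip to white, move to (11,4). |black|=8
Step 17: on BLACK (11,4): turn L to W, flip to white, move to (11,3). |black|=7
Step 18: on BLACK (11,3): turn L to S, flip to white, move to (12,3). |black|=6
Step 19: on WHITE (12,3): turn R to W, flip to black, move to (12,2). |black|=7

Answer: 12 2 W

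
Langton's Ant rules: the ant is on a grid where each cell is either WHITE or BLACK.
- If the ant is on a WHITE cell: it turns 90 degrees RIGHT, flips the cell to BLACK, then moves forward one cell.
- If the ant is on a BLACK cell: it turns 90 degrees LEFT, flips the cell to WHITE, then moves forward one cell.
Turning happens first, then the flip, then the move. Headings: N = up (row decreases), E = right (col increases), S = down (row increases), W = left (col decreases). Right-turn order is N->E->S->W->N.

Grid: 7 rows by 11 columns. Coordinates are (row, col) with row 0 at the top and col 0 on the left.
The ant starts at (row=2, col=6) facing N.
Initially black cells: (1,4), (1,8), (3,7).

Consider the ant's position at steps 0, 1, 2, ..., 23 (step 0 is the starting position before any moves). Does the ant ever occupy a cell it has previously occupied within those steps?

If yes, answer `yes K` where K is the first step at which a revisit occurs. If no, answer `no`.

Step 1: on WHITE (2,6): turn R to E, flip to black, move to (2,7). |black|=4 — new cell
Step 2: on WHITE (2,7): turn R to S, flip to black, move to (3,7). |black|=5 — new cell
Step 3: on BLACK (3,7): turn L to E, flip to white, move to (3,8). |black|=4 — new cell
Step 4: on WHITE (3,8): turn R to S, flip to black, move to (4,8). |black|=5 — new cell
Step 5: on WHITE (4,8): turn R to W, flip to black, move to (4,7). |black|=6 — new cell
Step 6: on WHITE (4,7): turn R to N, flip to black, move to (3,7). |black|=7 — REVISIT

Answer: yes 6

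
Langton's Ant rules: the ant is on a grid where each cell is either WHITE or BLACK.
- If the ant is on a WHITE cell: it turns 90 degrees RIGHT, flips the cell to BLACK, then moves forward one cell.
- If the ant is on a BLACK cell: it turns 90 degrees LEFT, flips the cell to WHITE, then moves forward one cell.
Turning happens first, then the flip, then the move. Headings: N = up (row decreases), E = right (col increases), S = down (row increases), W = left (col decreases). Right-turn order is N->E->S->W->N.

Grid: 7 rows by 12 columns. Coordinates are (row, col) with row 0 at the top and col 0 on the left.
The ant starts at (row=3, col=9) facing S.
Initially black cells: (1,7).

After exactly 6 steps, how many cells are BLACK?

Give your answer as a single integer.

Step 1: on WHITE (3,9): turn R to W, flip to black, move to (3,8). |black|=2
Step 2: on WHITE (3,8): turn R to N, flip to black, move to (2,8). |black|=3
Step 3: on WHITE (2,8): turn R to E, flip to black, move to (2,9). |black|=4
Step 4: on WHITE (2,9): turn R to S, flip to black, move to (3,9). |black|=5
Step 5: on BLACK (3,9): turn L to E, flip to white, move to (3,10). |black|=4
Step 6: on WHITE (3,10): turn R to S, flip to black, move to (4,10). |black|=5

Answer: 5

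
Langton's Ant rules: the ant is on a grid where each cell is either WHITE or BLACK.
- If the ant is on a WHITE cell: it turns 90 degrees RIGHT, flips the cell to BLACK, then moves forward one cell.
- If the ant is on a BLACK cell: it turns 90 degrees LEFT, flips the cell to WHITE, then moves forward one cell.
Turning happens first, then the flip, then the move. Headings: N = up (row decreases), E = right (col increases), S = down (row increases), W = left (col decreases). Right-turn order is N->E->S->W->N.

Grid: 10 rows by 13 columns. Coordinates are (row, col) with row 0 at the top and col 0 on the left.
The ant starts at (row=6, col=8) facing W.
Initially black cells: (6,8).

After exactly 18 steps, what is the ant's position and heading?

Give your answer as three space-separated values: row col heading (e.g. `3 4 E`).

Answer: 7 9 E

Derivation:
Step 1: on BLACK (6,8): turn L to S, flip to white, move to (7,8). |black|=0
Step 2: on WHITE (7,8): turn R to W, flip to black, move to (7,7). |black|=1
Step 3: on WHITE (7,7): turn R to N, flip to black, move to (6,7). |black|=2
Step 4: on WHITE (6,7): turn R to E, flip to black, move to (6,8). |black|=3
Step 5: on WHITE (6,8): turn R to S, flip to black, move to (7,8). |black|=4
Step 6: on BLACK (7,8): turn L to E, flip to white, move to (7,9). |black|=3
Step 7: on WHITE (7,9): turn R to S, flip to black, move to (8,9). |black|=4
Step 8: on WHITE (8,9): turn R to W, flip to black, move to (8,8). |black|=5
Step 9: on WHITE (8,8): turn R to N, flip to black, move to (7,8). |black|=6
Step 10: on WHITE (7,8): turn R to E, flip to black, move to (7,9). |black|=7
Step 11: on BLACK (7,9): turn L to N, flip to white, move to (6,9). |black|=6
Step 12: on WHITE (6,9): turn R to E, flip to black, move to (6,10). |black|=7
Step 13: on WHITE (6,10): turn R to S, flip to black, move to (7,10). |black|=8
Step 14: on WHITE (7,10): turn R to W, flip to black, move to (7,9). |black|=9
Step 15: on WHITE (7,9): turn R to N, flip to black, move to (6,9). |black|=10
Step 16: on BLACK (6,9): turn L to W, flip to white, move to (6,8). |black|=9
Step 17: on BLACK (6,8): turn L to S, flip to white, move to (7,8). |black|=8
Step 18: on BLACK (7,8): turn L to E, flip to white, move to (7,9). |black|=7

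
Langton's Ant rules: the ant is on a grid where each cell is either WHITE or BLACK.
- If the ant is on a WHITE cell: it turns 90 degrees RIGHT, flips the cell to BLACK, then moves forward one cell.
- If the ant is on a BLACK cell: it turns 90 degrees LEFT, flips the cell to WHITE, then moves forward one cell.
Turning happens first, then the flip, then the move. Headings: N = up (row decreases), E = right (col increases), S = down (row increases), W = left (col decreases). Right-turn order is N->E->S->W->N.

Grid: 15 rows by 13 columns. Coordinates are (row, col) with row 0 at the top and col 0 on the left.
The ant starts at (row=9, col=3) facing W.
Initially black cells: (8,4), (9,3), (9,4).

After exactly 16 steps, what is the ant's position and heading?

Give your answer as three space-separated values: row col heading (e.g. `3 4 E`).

Answer: 11 5 E

Derivation:
Step 1: on BLACK (9,3): turn L to S, flip to white, move to (10,3). |black|=2
Step 2: on WHITE (10,3): turn R to W, flip to black, move to (10,2). |black|=3
Step 3: on WHITE (10,2): turn R to N, flip to black, move to (9,2). |black|=4
Step 4: on WHITE (9,2): turn R to E, flip to black, move to (9,3). |black|=5
Step 5: on WHITE (9,3): turn R to S, flip to black, move to (10,3). |black|=6
Step 6: on BLACK (10,3): turn L to E, flip to white, move to (10,4). |black|=5
Step 7: on WHITE (10,4): turn R to S, flip to black, move to (11,4). |black|=6
Step 8: on WHITE (11,4): turn R to W, flip to black, move to (11,3). |black|=7
Step 9: on WHITE (11,3): turn R to N, flip to black, move to (10,3). |black|=8
Step 10: on WHITE (10,3): turn R to E, flip to black, move to (10,4). |black|=9
Step 11: on BLACK (10,4): turn L to N, flip to white, move to (9,4). |black|=8
Step 12: on BLACK (9,4): turn L to W, flip to white, move to (9,3). |black|=7
Step 13: on BLACK (9,3): turn L to S, flip to white, move to (10,3). |black|=6
Step 14: on BLACK (10,3): turn L to E, flip to white, move to (10,4). |black|=5
Step 15: on WHITE (10,4): turn R to S, flip to black, move to (11,4). |black|=6
Step 16: on BLACK (11,4): turn L to E, flip to white, move to (11,5). |black|=5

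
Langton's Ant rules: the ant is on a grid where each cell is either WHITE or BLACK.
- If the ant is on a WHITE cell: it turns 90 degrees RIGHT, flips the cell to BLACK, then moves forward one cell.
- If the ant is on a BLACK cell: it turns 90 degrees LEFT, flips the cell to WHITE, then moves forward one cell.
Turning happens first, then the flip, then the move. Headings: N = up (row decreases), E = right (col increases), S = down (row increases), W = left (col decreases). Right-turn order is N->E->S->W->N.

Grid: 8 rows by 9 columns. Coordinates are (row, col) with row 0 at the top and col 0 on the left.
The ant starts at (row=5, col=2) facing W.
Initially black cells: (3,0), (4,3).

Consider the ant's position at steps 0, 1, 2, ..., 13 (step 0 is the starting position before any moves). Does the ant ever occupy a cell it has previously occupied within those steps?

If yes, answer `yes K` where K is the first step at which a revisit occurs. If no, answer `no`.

Step 1: on WHITE (5,2): turn R to N, flip to black, move to (4,2). |black|=3 — new cell
Step 2: on WHITE (4,2): turn R to E, flip to black, move to (4,3). |black|=4 — new cell
Step 3: on BLACK (4,3): turn L to N, flip to white, move to (3,3). |black|=3 — new cell
Step 4: on WHITE (3,3): turn R to E, flip to black, move to (3,4). |black|=4 — new cell
Step 5: on WHITE (3,4): turn R to S, flip to black, move to (4,4). |black|=5 — new cell
Step 6: on WHITE (4,4): turn R to W, flip to black, move to (4,3). |black|=6 — REVISIT

Answer: yes 6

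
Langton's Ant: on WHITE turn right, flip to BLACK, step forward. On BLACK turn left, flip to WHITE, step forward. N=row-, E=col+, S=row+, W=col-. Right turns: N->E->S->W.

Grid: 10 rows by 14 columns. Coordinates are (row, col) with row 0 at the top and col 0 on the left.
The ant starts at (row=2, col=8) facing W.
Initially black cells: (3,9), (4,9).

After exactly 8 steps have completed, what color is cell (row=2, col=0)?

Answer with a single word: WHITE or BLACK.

Step 1: on WHITE (2,8): turn R to N, flip to black, move to (1,8). |black|=3
Step 2: on WHITE (1,8): turn R to E, flip to black, move to (1,9). |black|=4
Step 3: on WHITE (1,9): turn R to S, flip to black, move to (2,9). |black|=5
Step 4: on WHITE (2,9): turn R to W, flip to black, move to (2,8). |black|=6
Step 5: on BLACK (2,8): turn L to S, flip to white, move to (3,8). |black|=5
Step 6: on WHITE (3,8): turn R to W, flip to black, move to (3,7). |black|=6
Step 7: on WHITE (3,7): turn R to N, flip to black, move to (2,7). |black|=7
Step 8: on WHITE (2,7): turn R to E, flip to black, move to (2,8). |black|=8

Answer: WHITE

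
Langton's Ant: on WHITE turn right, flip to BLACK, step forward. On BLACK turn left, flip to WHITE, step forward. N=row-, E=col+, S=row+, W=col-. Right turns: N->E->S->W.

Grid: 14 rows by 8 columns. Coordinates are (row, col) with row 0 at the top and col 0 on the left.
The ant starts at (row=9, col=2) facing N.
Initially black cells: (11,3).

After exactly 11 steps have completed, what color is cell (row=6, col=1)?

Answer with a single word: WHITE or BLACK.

Answer: WHITE

Derivation:
Step 1: on WHITE (9,2): turn R to E, flip to black, move to (9,3). |black|=2
Step 2: on WHITE (9,3): turn R to S, flip to black, move to (10,3). |black|=3
Step 3: on WHITE (10,3): turn R to W, flip to black, move to (10,2). |black|=4
Step 4: on WHITE (10,2): turn R to N, flip to black, move to (9,2). |black|=5
Step 5: on BLACK (9,2): turn L to W, flip to white, move to (9,1). |black|=4
Step 6: on WHITE (9,1): turn R to N, flip to black, move to (8,1). |black|=5
Step 7: on WHITE (8,1): turn R to E, flip to black, move to (8,2). |black|=6
Step 8: on WHITE (8,2): turn R to S, flip to black, move to (9,2). |black|=7
Step 9: on WHITE (9,2): turn R to W, flip to black, move to (9,1). |black|=8
Step 10: on BLACK (9,1): turn L to S, flip to white, move to (10,1). |black|=7
Step 11: on WHITE (10,1): turn R to W, flip to black, move to (10,0). |black|=8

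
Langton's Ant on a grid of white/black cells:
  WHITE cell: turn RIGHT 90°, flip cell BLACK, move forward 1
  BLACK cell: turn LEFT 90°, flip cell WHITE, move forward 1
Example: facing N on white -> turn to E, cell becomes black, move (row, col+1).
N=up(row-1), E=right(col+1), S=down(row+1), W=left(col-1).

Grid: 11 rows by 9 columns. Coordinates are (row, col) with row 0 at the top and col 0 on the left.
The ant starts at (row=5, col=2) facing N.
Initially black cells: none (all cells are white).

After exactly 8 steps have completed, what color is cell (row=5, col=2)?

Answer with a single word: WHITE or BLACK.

Step 1: on WHITE (5,2): turn R to E, flip to black, move to (5,3). |black|=1
Step 2: on WHITE (5,3): turn R to S, flip to black, move to (6,3). |black|=2
Step 3: on WHITE (6,3): turn R to W, flip to black, move to (6,2). |black|=3
Step 4: on WHITE (6,2): turn R to N, flip to black, move to (5,2). |black|=4
Step 5: on BLACK (5,2): turn L to W, flip to white, move to (5,1). |black|=3
Step 6: on WHITE (5,1): turn R to N, flip to black, move to (4,1). |black|=4
Step 7: on WHITE (4,1): turn R to E, flip to black, move to (4,2). |black|=5
Step 8: on WHITE (4,2): turn R to S, flip to black, move to (5,2). |black|=6

Answer: WHITE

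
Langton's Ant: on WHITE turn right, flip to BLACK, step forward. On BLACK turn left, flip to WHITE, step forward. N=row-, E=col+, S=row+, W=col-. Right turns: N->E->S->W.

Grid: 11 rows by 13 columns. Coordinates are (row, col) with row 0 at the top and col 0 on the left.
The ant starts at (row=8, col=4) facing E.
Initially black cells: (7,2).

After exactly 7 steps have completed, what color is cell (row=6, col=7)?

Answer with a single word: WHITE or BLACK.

Answer: WHITE

Derivation:
Step 1: on WHITE (8,4): turn R to S, flip to black, move to (9,4). |black|=2
Step 2: on WHITE (9,4): turn R to W, flip to black, move to (9,3). |black|=3
Step 3: on WHITE (9,3): turn R to N, flip to black, move to (8,3). |black|=4
Step 4: on WHITE (8,3): turn R to E, flip to black, move to (8,4). |black|=5
Step 5: on BLACK (8,4): turn L to N, flip to white, move to (7,4). |black|=4
Step 6: on WHITE (7,4): turn R to E, flip to black, move to (7,5). |black|=5
Step 7: on WHITE (7,5): turn R to S, flip to black, move to (8,5). |black|=6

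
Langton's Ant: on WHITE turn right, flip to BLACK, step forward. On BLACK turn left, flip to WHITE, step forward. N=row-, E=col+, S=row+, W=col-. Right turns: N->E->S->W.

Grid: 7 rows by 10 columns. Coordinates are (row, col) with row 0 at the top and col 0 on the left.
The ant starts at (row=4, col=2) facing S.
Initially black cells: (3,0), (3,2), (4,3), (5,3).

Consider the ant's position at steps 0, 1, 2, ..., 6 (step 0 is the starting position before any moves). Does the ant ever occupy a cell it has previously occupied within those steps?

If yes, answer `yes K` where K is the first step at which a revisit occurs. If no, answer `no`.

Step 1: on WHITE (4,2): turn R to W, flip to black, move to (4,1). |black|=5 — new cell
Step 2: on WHITE (4,1): turn R to N, flip to black, move to (3,1). |black|=6 — new cell
Step 3: on WHITE (3,1): turn R to E, flip to black, move to (3,2). |black|=7 — new cell
Step 4: on BLACK (3,2): turn L to N, flip to white, move to (2,2). |black|=6 — new cell
Step 5: on WHITE (2,2): turn R to E, flip to black, move to (2,3). |black|=7 — new cell
Step 6: on WHITE (2,3): turn R to S, flip to black, move to (3,3). |black|=8 — new cell
No revisit within 6 steps.

Answer: no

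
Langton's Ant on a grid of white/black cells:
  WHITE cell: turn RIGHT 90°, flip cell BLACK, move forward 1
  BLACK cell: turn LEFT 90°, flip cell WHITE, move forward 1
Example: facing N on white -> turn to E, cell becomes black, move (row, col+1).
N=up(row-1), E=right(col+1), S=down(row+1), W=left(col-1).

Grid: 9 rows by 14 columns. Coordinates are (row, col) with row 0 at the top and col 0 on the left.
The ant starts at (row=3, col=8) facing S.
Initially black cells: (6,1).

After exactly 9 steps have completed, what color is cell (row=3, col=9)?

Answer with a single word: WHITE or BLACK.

Answer: BLACK

Derivation:
Step 1: on WHITE (3,8): turn R to W, flip to black, move to (3,7). |black|=2
Step 2: on WHITE (3,7): turn R to N, flip to black, move to (2,7). |black|=3
Step 3: on WHITE (2,7): turn R to E, flip to black, move to (2,8). |black|=4
Step 4: on WHITE (2,8): turn R to S, flip to black, move to (3,8). |black|=5
Step 5: on BLACK (3,8): turn L to E, flip to white, move to (3,9). |black|=4
Step 6: on WHITE (3,9): turn R to S, flip to black, move to (4,9). |black|=5
Step 7: on WHITE (4,9): turn R to W, flip to black, move to (4,8). |black|=6
Step 8: on WHITE (4,8): turn R to N, flip to black, move to (3,8). |black|=7
Step 9: on WHITE (3,8): turn R to E, flip to black, move to (3,9). |black|=8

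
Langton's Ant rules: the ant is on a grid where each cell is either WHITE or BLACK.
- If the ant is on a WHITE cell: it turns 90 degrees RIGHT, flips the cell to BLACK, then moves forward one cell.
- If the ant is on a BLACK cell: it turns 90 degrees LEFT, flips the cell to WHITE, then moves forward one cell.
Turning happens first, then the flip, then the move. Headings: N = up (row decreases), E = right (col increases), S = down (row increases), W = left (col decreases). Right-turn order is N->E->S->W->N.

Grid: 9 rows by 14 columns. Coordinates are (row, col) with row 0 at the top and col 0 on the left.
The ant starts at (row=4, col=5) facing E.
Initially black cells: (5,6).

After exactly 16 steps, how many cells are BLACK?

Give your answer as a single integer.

Answer: 9

Derivation:
Step 1: on WHITE (4,5): turn R to S, flip to black, move to (5,5). |black|=2
Step 2: on WHITE (5,5): turn R to W, flip to black, move to (5,4). |black|=3
Step 3: on WHITE (5,4): turn R to N, flip to black, move to (4,4). |black|=4
Step 4: on WHITE (4,4): turn R to E, flip to black, move to (4,5). |black|=5
Step 5: on BLACK (4,5): turn L to N, flip to white, move to (3,5). |black|=4
Step 6: on WHITE (3,5): turn R to E, flip to black, move to (3,6). |black|=5
Step 7: on WHITE (3,6): turn R to S, flip to black, move to (4,6). |black|=6
Step 8: on WHITE (4,6): turn R to W, flip to black, move to (4,5). |black|=7
Step 9: on WHITE (4,5): turn R to N, flip to black, move to (3,5). |black|=8
Step 10: on BLACK (3,5): turn L to W, flip to white, move to (3,4). |black|=7
Step 11: on WHITE (3,4): turn R to N, flip to black, move to (2,4). |black|=8
Step 12: on WHITE (2,4): turn R to E, flip to black, move to (2,5). |black|=9
Step 13: on WHITE (2,5): turn R to S, flip to black, move to (3,5). |black|=10
Step 14: on WHITE (3,5): turn R to W, flip to black, move to (3,4). |black|=11
Step 15: on BLACK (3,4): turn L to S, flip to white, move to (4,4). |black|=10
Step 16: on BLACK (4,4): turn L to E, flip to white, move to (4,5). |black|=9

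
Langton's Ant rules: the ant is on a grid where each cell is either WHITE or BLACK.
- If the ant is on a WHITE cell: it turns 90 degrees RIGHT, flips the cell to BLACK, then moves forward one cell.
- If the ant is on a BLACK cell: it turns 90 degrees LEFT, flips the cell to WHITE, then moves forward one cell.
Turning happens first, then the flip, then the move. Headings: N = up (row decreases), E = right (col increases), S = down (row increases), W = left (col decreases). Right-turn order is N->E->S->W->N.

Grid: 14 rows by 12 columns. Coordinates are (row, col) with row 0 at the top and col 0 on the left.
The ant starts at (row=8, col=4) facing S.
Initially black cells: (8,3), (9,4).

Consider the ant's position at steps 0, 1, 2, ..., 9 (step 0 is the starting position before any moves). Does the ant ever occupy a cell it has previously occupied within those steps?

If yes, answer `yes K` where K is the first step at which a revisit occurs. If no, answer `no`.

Answer: yes 5

Derivation:
Step 1: on WHITE (8,4): turn R to W, flip to black, move to (8,3). |black|=3 — new cell
Step 2: on BLACK (8,3): turn L to S, flip to white, move to (9,3). |black|=2 — new cell
Step 3: on WHITE (9,3): turn R to W, flip to black, move to (9,2). |black|=3 — new cell
Step 4: on WHITE (9,2): turn R to N, flip to black, move to (8,2). |black|=4 — new cell
Step 5: on WHITE (8,2): turn R to E, flip to black, move to (8,3). |black|=5 — REVISIT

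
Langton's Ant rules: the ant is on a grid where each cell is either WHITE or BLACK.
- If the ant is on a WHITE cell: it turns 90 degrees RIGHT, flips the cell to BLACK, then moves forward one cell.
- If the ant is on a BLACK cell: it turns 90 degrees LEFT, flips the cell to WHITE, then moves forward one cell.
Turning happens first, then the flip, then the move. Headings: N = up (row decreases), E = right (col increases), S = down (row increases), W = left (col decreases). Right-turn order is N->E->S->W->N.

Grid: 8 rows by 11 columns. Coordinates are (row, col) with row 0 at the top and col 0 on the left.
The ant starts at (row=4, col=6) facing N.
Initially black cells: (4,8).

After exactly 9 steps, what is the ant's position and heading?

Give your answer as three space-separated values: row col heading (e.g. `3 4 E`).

Answer: 4 5 W

Derivation:
Step 1: on WHITE (4,6): turn R to E, flip to black, move to (4,7). |black|=2
Step 2: on WHITE (4,7): turn R to S, flip to black, move to (5,7). |black|=3
Step 3: on WHITE (5,7): turn R to W, flip to black, move to (5,6). |black|=4
Step 4: on WHITE (5,6): turn R to N, flip to black, move to (4,6). |black|=5
Step 5: on BLACK (4,6): turn L to W, flip to white, move to (4,5). |black|=4
Step 6: on WHITE (4,5): turn R to N, flip to black, move to (3,5). |black|=5
Step 7: on WHITE (3,5): turn R to E, flip to black, move to (3,6). |black|=6
Step 8: on WHITE (3,6): turn R to S, flip to black, move to (4,6). |black|=7
Step 9: on WHITE (4,6): turn R to W, flip to black, move to (4,5). |black|=8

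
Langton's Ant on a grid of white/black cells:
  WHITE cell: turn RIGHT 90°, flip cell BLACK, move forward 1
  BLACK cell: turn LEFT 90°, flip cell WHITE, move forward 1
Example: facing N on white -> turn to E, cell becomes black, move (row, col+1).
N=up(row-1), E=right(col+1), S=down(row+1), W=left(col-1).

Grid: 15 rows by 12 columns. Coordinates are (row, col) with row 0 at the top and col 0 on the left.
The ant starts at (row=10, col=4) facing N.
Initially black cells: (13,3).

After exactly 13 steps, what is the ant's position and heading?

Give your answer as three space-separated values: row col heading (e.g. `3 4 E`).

Step 1: on WHITE (10,4): turn R to E, flip to black, move to (10,5). |black|=2
Step 2: on WHITE (10,5): turn R to S, flip to black, move to (11,5). |black|=3
Step 3: on WHITE (11,5): turn R to W, flip to black, move to (11,4). |black|=4
Step 4: on WHITE (11,4): turn R to N, flip to black, move to (10,4). |black|=5
Step 5: on BLACK (10,4): turn L to W, flip to white, move to (10,3). |black|=4
Step 6: on WHITE (10,3): turn R to N, flip to black, move to (9,3). |black|=5
Step 7: on WHITE (9,3): turn R to E, flip to black, move to (9,4). |black|=6
Step 8: on WHITE (9,4): turn R to S, flip to black, move to (10,4). |black|=7
Step 9: on WHITE (10,4): turn R to W, flip to black, move to (10,3). |black|=8
Step 10: on BLACK (10,3): turn L to S, flip to white, move to (11,3). |black|=7
Step 11: on WHITE (11,3): turn R to W, flip to black, move to (11,2). |black|=8
Step 12: on WHITE (11,2): turn R to N, flip to black, move to (10,2). |black|=9
Step 13: on WHITE (10,2): turn R to E, flip to black, move to (10,3). |black|=10

Answer: 10 3 E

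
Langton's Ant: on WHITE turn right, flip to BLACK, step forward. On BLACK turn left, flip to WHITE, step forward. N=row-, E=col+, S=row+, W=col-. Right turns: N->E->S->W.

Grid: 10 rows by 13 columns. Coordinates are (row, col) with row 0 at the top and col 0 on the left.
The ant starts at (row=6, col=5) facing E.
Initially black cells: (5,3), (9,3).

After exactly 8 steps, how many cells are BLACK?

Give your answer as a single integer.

Answer: 8

Derivation:
Step 1: on WHITE (6,5): turn R to S, flip to black, move to (7,5). |black|=3
Step 2: on WHITE (7,5): turn R to W, flip to black, move to (7,4). |black|=4
Step 3: on WHITE (7,4): turn R to N, flip to black, move to (6,4). |black|=5
Step 4: on WHITE (6,4): turn R to E, flip to black, move to (6,5). |black|=6
Step 5: on BLACK (6,5): turn L to N, flip to white, move to (5,5). |black|=5
Step 6: on WHITE (5,5): turn R to E, flip to black, move to (5,6). |black|=6
Step 7: on WHITE (5,6): turn R to S, flip to black, move to (6,6). |black|=7
Step 8: on WHITE (6,6): turn R to W, flip to black, move to (6,5). |black|=8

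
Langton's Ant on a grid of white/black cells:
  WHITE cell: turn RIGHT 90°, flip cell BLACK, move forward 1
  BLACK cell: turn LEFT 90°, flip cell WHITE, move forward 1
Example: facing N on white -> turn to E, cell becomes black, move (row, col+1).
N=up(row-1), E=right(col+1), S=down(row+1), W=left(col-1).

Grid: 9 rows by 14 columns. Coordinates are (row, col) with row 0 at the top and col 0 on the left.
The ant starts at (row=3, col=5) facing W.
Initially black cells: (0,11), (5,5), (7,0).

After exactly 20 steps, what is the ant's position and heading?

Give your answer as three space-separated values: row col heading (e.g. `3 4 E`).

Answer: 7 5 W

Derivation:
Step 1: on WHITE (3,5): turn R to N, flip to black, move to (2,5). |black|=4
Step 2: on WHITE (2,5): turn R to E, flip to black, move to (2,6). |black|=5
Step 3: on WHITE (2,6): turn R to S, flip to black, move to (3,6). |black|=6
Step 4: on WHITE (3,6): turn R to W, flip to black, move to (3,5). |black|=7
Step 5: on BLACK (3,5): turn L to S, flip to white, move to (4,5). |black|=6
Step 6: on WHITE (4,5): turn R to W, flip to black, move to (4,4). |black|=7
Step 7: on WHITE (4,4): turn R to N, flip to black, move to (3,4). |black|=8
Step 8: on WHITE (3,4): turn R to E, flip to black, move to (3,5). |black|=9
Step 9: on WHITE (3,5): turn R to S, flip to black, move to (4,5). |black|=10
Step 10: on BLACK (4,5): turn L to E, flip to white, move to (4,6). |black|=9
Step 11: on WHITE (4,6): turn R to S, flip to black, move to (5,6). |black|=10
Step 12: on WHITE (5,6): turn R to W, flip to black, move to (5,5). |black|=11
Step 13: on BLACK (5,5): turn L to S, flip to white, move to (6,5). |black|=10
Step 14: on WHITE (6,5): turn R to W, flip to black, move to (6,4). |black|=11
Step 15: on WHITE (6,4): turn R to N, flip to black, move to (5,4). |black|=12
Step 16: on WHITE (5,4): turn R to E, flip to black, move to (5,5). |black|=13
Step 17: on WHITE (5,5): turn R to S, flip to black, move to (6,5). |black|=14
Step 18: on BLACK (6,5): turn L to E, flip to white, move to (6,6). |black|=13
Step 19: on WHITE (6,6): turn R to S, flip to black, move to (7,6). |black|=14
Step 20: on WHITE (7,6): turn R to W, flip to black, move to (7,5). |black|=15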